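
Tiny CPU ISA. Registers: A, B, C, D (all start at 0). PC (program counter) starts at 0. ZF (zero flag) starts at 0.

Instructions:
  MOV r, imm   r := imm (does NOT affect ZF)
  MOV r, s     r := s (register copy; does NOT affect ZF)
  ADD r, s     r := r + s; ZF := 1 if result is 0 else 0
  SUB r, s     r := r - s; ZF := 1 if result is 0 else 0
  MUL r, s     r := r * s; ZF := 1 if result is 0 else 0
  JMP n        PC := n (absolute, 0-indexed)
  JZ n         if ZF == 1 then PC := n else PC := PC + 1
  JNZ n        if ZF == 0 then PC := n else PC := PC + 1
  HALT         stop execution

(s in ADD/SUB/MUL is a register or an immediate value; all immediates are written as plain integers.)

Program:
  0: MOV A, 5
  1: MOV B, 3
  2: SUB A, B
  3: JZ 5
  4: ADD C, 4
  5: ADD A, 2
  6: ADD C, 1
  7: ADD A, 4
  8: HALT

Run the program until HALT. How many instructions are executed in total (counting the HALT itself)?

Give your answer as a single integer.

Answer: 9

Derivation:
Step 1: PC=0 exec 'MOV A, 5'. After: A=5 B=0 C=0 D=0 ZF=0 PC=1
Step 2: PC=1 exec 'MOV B, 3'. After: A=5 B=3 C=0 D=0 ZF=0 PC=2
Step 3: PC=2 exec 'SUB A, B'. After: A=2 B=3 C=0 D=0 ZF=0 PC=3
Step 4: PC=3 exec 'JZ 5'. After: A=2 B=3 C=0 D=0 ZF=0 PC=4
Step 5: PC=4 exec 'ADD C, 4'. After: A=2 B=3 C=4 D=0 ZF=0 PC=5
Step 6: PC=5 exec 'ADD A, 2'. After: A=4 B=3 C=4 D=0 ZF=0 PC=6
Step 7: PC=6 exec 'ADD C, 1'. After: A=4 B=3 C=5 D=0 ZF=0 PC=7
Step 8: PC=7 exec 'ADD A, 4'. After: A=8 B=3 C=5 D=0 ZF=0 PC=8
Step 9: PC=8 exec 'HALT'. After: A=8 B=3 C=5 D=0 ZF=0 PC=8 HALTED
Total instructions executed: 9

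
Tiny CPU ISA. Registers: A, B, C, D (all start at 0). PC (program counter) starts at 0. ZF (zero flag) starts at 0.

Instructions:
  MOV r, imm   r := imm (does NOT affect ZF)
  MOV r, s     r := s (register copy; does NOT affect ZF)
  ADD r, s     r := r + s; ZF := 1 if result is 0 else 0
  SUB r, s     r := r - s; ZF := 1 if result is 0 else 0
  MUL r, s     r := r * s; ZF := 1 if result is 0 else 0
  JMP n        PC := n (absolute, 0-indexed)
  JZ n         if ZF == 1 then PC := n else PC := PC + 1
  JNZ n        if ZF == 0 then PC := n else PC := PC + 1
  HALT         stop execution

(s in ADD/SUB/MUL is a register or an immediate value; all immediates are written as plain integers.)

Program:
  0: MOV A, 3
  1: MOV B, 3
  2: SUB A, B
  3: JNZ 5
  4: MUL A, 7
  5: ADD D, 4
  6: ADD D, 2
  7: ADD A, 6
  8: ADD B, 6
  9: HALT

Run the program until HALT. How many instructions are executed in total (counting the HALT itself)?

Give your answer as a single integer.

Answer: 10

Derivation:
Step 1: PC=0 exec 'MOV A, 3'. After: A=3 B=0 C=0 D=0 ZF=0 PC=1
Step 2: PC=1 exec 'MOV B, 3'. After: A=3 B=3 C=0 D=0 ZF=0 PC=2
Step 3: PC=2 exec 'SUB A, B'. After: A=0 B=3 C=0 D=0 ZF=1 PC=3
Step 4: PC=3 exec 'JNZ 5'. After: A=0 B=3 C=0 D=0 ZF=1 PC=4
Step 5: PC=4 exec 'MUL A, 7'. After: A=0 B=3 C=0 D=0 ZF=1 PC=5
Step 6: PC=5 exec 'ADD D, 4'. After: A=0 B=3 C=0 D=4 ZF=0 PC=6
Step 7: PC=6 exec 'ADD D, 2'. After: A=0 B=3 C=0 D=6 ZF=0 PC=7
Step 8: PC=7 exec 'ADD A, 6'. After: A=6 B=3 C=0 D=6 ZF=0 PC=8
Step 9: PC=8 exec 'ADD B, 6'. After: A=6 B=9 C=0 D=6 ZF=0 PC=9
Step 10: PC=9 exec 'HALT'. After: A=6 B=9 C=0 D=6 ZF=0 PC=9 HALTED
Total instructions executed: 10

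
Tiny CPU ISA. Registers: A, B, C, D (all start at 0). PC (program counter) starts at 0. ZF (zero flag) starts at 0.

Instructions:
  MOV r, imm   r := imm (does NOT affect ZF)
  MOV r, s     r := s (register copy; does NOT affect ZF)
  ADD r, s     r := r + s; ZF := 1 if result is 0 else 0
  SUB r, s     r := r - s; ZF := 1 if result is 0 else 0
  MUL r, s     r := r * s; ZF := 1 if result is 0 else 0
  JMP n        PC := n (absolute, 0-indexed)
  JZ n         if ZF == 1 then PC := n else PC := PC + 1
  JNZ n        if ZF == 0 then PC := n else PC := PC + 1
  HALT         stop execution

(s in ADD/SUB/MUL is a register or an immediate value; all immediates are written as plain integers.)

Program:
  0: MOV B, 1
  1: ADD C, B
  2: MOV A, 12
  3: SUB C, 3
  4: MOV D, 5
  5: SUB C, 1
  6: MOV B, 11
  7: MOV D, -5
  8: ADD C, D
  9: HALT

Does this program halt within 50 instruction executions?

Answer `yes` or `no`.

Answer: yes

Derivation:
Step 1: PC=0 exec 'MOV B, 1'. After: A=0 B=1 C=0 D=0 ZF=0 PC=1
Step 2: PC=1 exec 'ADD C, B'. After: A=0 B=1 C=1 D=0 ZF=0 PC=2
Step 3: PC=2 exec 'MOV A, 12'. After: A=12 B=1 C=1 D=0 ZF=0 PC=3
Step 4: PC=3 exec 'SUB C, 3'. After: A=12 B=1 C=-2 D=0 ZF=0 PC=4
Step 5: PC=4 exec 'MOV D, 5'. After: A=12 B=1 C=-2 D=5 ZF=0 PC=5
Step 6: PC=5 exec 'SUB C, 1'. After: A=12 B=1 C=-3 D=5 ZF=0 PC=6
Step 7: PC=6 exec 'MOV B, 11'. After: A=12 B=11 C=-3 D=5 ZF=0 PC=7
Step 8: PC=7 exec 'MOV D, -5'. After: A=12 B=11 C=-3 D=-5 ZF=0 PC=8
Step 9: PC=8 exec 'ADD C, D'. After: A=12 B=11 C=-8 D=-5 ZF=0 PC=9
Step 10: PC=9 exec 'HALT'. After: A=12 B=11 C=-8 D=-5 ZF=0 PC=9 HALTED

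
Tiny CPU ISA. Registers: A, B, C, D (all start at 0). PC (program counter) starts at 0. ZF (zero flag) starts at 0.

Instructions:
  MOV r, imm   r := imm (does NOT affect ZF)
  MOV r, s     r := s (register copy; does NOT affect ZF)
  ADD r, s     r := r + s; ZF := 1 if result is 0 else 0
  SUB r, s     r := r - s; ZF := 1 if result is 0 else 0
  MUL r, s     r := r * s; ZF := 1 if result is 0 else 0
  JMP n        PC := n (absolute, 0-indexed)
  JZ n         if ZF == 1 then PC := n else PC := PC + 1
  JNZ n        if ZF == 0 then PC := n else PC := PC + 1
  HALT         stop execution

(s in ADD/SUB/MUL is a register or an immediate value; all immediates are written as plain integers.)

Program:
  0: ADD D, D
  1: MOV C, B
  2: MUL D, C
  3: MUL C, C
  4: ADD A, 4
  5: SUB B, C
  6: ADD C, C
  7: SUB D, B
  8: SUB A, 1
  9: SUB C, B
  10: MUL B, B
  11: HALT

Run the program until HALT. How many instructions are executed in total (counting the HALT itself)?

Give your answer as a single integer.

Step 1: PC=0 exec 'ADD D, D'. After: A=0 B=0 C=0 D=0 ZF=1 PC=1
Step 2: PC=1 exec 'MOV C, B'. After: A=0 B=0 C=0 D=0 ZF=1 PC=2
Step 3: PC=2 exec 'MUL D, C'. After: A=0 B=0 C=0 D=0 ZF=1 PC=3
Step 4: PC=3 exec 'MUL C, C'. After: A=0 B=0 C=0 D=0 ZF=1 PC=4
Step 5: PC=4 exec 'ADD A, 4'. After: A=4 B=0 C=0 D=0 ZF=0 PC=5
Step 6: PC=5 exec 'SUB B, C'. After: A=4 B=0 C=0 D=0 ZF=1 PC=6
Step 7: PC=6 exec 'ADD C, C'. After: A=4 B=0 C=0 D=0 ZF=1 PC=7
Step 8: PC=7 exec 'SUB D, B'. After: A=4 B=0 C=0 D=0 ZF=1 PC=8
Step 9: PC=8 exec 'SUB A, 1'. After: A=3 B=0 C=0 D=0 ZF=0 PC=9
Step 10: PC=9 exec 'SUB C, B'. After: A=3 B=0 C=0 D=0 ZF=1 PC=10
Step 11: PC=10 exec 'MUL B, B'. After: A=3 B=0 C=0 D=0 ZF=1 PC=11
Step 12: PC=11 exec 'HALT'. After: A=3 B=0 C=0 D=0 ZF=1 PC=11 HALTED
Total instructions executed: 12

Answer: 12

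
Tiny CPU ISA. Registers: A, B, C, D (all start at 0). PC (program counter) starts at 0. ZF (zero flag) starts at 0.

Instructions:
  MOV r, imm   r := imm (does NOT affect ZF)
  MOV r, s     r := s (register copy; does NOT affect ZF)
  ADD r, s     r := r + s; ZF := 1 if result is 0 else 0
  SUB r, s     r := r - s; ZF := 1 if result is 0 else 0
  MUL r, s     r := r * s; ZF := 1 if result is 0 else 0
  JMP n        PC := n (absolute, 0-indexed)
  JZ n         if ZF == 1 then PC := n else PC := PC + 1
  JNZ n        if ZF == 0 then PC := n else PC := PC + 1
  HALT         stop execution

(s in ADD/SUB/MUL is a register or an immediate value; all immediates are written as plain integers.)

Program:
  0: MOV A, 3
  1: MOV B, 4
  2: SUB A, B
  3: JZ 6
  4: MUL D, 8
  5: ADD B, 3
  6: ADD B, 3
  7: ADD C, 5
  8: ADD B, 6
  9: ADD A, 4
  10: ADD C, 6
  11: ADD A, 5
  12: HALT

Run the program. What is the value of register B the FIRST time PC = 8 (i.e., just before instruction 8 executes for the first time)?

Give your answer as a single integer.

Step 1: PC=0 exec 'MOV A, 3'. After: A=3 B=0 C=0 D=0 ZF=0 PC=1
Step 2: PC=1 exec 'MOV B, 4'. After: A=3 B=4 C=0 D=0 ZF=0 PC=2
Step 3: PC=2 exec 'SUB A, B'. After: A=-1 B=4 C=0 D=0 ZF=0 PC=3
Step 4: PC=3 exec 'JZ 6'. After: A=-1 B=4 C=0 D=0 ZF=0 PC=4
Step 5: PC=4 exec 'MUL D, 8'. After: A=-1 B=4 C=0 D=0 ZF=1 PC=5
Step 6: PC=5 exec 'ADD B, 3'. After: A=-1 B=7 C=0 D=0 ZF=0 PC=6
Step 7: PC=6 exec 'ADD B, 3'. After: A=-1 B=10 C=0 D=0 ZF=0 PC=7
Step 8: PC=7 exec 'ADD C, 5'. After: A=-1 B=10 C=5 D=0 ZF=0 PC=8
First time PC=8: B=10

10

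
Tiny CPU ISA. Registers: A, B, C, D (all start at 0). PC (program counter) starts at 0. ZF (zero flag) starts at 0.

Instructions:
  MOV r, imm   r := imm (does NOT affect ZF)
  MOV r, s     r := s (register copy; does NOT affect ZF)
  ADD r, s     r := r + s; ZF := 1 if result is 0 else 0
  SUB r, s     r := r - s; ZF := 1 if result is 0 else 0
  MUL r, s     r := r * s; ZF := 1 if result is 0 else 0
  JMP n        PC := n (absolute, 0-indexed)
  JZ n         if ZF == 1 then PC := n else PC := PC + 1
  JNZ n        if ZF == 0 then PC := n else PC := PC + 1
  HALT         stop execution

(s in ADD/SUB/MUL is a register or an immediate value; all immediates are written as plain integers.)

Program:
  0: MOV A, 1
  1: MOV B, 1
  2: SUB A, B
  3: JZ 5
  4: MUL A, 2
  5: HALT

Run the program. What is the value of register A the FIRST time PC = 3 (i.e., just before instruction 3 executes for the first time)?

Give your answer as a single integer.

Step 1: PC=0 exec 'MOV A, 1'. After: A=1 B=0 C=0 D=0 ZF=0 PC=1
Step 2: PC=1 exec 'MOV B, 1'. After: A=1 B=1 C=0 D=0 ZF=0 PC=2
Step 3: PC=2 exec 'SUB A, B'. After: A=0 B=1 C=0 D=0 ZF=1 PC=3
First time PC=3: A=0

0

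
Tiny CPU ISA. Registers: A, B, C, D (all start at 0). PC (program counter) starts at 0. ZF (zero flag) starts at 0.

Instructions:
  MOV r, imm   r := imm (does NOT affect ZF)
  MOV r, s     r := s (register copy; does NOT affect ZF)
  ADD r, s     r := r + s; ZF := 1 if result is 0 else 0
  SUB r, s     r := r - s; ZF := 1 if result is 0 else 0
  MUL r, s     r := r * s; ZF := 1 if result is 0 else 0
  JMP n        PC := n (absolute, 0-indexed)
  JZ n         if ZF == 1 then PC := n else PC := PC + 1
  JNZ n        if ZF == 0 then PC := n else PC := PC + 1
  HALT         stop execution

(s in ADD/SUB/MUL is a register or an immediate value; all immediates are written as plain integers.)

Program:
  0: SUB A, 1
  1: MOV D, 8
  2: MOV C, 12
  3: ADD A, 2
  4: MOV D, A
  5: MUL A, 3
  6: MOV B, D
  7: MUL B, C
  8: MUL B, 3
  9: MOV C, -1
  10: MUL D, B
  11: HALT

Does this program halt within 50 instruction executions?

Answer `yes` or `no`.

Answer: yes

Derivation:
Step 1: PC=0 exec 'SUB A, 1'. After: A=-1 B=0 C=0 D=0 ZF=0 PC=1
Step 2: PC=1 exec 'MOV D, 8'. After: A=-1 B=0 C=0 D=8 ZF=0 PC=2
Step 3: PC=2 exec 'MOV C, 12'. After: A=-1 B=0 C=12 D=8 ZF=0 PC=3
Step 4: PC=3 exec 'ADD A, 2'. After: A=1 B=0 C=12 D=8 ZF=0 PC=4
Step 5: PC=4 exec 'MOV D, A'. After: A=1 B=0 C=12 D=1 ZF=0 PC=5
Step 6: PC=5 exec 'MUL A, 3'. After: A=3 B=0 C=12 D=1 ZF=0 PC=6
Step 7: PC=6 exec 'MOV B, D'. After: A=3 B=1 C=12 D=1 ZF=0 PC=7
Step 8: PC=7 exec 'MUL B, C'. After: A=3 B=12 C=12 D=1 ZF=0 PC=8
Step 9: PC=8 exec 'MUL B, 3'. After: A=3 B=36 C=12 D=1 ZF=0 PC=9
Step 10: PC=9 exec 'MOV C, -1'. After: A=3 B=36 C=-1 D=1 ZF=0 PC=10
Step 11: PC=10 exec 'MUL D, B'. After: A=3 B=36 C=-1 D=36 ZF=0 PC=11
Step 12: PC=11 exec 'HALT'. After: A=3 B=36 C=-1 D=36 ZF=0 PC=11 HALTED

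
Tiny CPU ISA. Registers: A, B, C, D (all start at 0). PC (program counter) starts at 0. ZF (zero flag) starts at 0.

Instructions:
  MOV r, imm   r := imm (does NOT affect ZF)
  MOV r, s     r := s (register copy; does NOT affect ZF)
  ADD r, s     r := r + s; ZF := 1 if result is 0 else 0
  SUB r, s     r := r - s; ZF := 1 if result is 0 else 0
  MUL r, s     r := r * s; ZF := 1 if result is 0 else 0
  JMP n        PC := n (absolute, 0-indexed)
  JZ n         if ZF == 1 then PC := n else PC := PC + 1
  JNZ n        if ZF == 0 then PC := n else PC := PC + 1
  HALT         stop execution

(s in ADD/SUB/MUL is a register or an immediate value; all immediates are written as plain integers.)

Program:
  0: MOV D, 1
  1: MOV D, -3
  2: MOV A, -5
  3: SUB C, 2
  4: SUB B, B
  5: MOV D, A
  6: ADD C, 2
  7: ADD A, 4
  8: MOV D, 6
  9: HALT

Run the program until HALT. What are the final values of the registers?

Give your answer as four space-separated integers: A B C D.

Step 1: PC=0 exec 'MOV D, 1'. After: A=0 B=0 C=0 D=1 ZF=0 PC=1
Step 2: PC=1 exec 'MOV D, -3'. After: A=0 B=0 C=0 D=-3 ZF=0 PC=2
Step 3: PC=2 exec 'MOV A, -5'. After: A=-5 B=0 C=0 D=-3 ZF=0 PC=3
Step 4: PC=3 exec 'SUB C, 2'. After: A=-5 B=0 C=-2 D=-3 ZF=0 PC=4
Step 5: PC=4 exec 'SUB B, B'. After: A=-5 B=0 C=-2 D=-3 ZF=1 PC=5
Step 6: PC=5 exec 'MOV D, A'. After: A=-5 B=0 C=-2 D=-5 ZF=1 PC=6
Step 7: PC=6 exec 'ADD C, 2'. After: A=-5 B=0 C=0 D=-5 ZF=1 PC=7
Step 8: PC=7 exec 'ADD A, 4'. After: A=-1 B=0 C=0 D=-5 ZF=0 PC=8
Step 9: PC=8 exec 'MOV D, 6'. After: A=-1 B=0 C=0 D=6 ZF=0 PC=9
Step 10: PC=9 exec 'HALT'. After: A=-1 B=0 C=0 D=6 ZF=0 PC=9 HALTED

Answer: -1 0 0 6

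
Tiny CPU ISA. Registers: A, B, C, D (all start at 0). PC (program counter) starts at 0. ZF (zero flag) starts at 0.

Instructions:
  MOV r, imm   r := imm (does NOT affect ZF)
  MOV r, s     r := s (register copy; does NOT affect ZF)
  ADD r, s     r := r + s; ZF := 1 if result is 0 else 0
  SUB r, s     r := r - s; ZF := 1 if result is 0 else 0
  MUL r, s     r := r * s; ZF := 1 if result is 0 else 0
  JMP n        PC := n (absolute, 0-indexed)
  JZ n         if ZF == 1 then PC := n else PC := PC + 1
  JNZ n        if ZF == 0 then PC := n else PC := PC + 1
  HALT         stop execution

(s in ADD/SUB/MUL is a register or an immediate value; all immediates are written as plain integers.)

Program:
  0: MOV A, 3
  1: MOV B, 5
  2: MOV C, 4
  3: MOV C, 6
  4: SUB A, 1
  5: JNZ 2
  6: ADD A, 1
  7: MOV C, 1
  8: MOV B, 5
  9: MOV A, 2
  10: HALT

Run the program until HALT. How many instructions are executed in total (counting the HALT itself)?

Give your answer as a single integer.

Step 1: PC=0 exec 'MOV A, 3'. After: A=3 B=0 C=0 D=0 ZF=0 PC=1
Step 2: PC=1 exec 'MOV B, 5'. After: A=3 B=5 C=0 D=0 ZF=0 PC=2
Step 3: PC=2 exec 'MOV C, 4'. After: A=3 B=5 C=4 D=0 ZF=0 PC=3
Step 4: PC=3 exec 'MOV C, 6'. After: A=3 B=5 C=6 D=0 ZF=0 PC=4
Step 5: PC=4 exec 'SUB A, 1'. After: A=2 B=5 C=6 D=0 ZF=0 PC=5
Step 6: PC=5 exec 'JNZ 2'. After: A=2 B=5 C=6 D=0 ZF=0 PC=2
Step 7: PC=2 exec 'MOV C, 4'. After: A=2 B=5 C=4 D=0 ZF=0 PC=3
Step 8: PC=3 exec 'MOV C, 6'. After: A=2 B=5 C=6 D=0 ZF=0 PC=4
Step 9: PC=4 exec 'SUB A, 1'. After: A=1 B=5 C=6 D=0 ZF=0 PC=5
Step 10: PC=5 exec 'JNZ 2'. After: A=1 B=5 C=6 D=0 ZF=0 PC=2
Step 11: PC=2 exec 'MOV C, 4'. After: A=1 B=5 C=4 D=0 ZF=0 PC=3
Step 12: PC=3 exec 'MOV C, 6'. After: A=1 B=5 C=6 D=0 ZF=0 PC=4
Step 13: PC=4 exec 'SUB A, 1'. After: A=0 B=5 C=6 D=0 ZF=1 PC=5
Step 14: PC=5 exec 'JNZ 2'. After: A=0 B=5 C=6 D=0 ZF=1 PC=6
Step 15: PC=6 exec 'ADD A, 1'. After: A=1 B=5 C=6 D=0 ZF=0 PC=7
Step 16: PC=7 exec 'MOV C, 1'. After: A=1 B=5 C=1 D=0 ZF=0 PC=8
Step 17: PC=8 exec 'MOV B, 5'. After: A=1 B=5 C=1 D=0 ZF=0 PC=9
Step 18: PC=9 exec 'MOV A, 2'. After: A=2 B=5 C=1 D=0 ZF=0 PC=10
Step 19: PC=10 exec 'HALT'. After: A=2 B=5 C=1 D=0 ZF=0 PC=10 HALTED
Total instructions executed: 19

Answer: 19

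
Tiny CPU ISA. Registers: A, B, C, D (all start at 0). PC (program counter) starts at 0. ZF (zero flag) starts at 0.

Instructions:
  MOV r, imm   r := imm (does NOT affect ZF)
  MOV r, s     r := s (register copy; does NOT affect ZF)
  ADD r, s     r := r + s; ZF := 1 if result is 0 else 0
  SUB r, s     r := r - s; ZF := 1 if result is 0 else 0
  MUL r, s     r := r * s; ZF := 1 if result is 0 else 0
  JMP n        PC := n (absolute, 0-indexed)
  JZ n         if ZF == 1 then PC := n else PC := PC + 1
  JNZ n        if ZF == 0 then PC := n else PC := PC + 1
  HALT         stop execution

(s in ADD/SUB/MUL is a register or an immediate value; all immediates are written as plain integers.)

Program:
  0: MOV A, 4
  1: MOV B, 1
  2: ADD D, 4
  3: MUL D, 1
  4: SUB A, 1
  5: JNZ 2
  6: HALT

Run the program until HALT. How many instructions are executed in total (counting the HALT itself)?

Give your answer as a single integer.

Answer: 19

Derivation:
Step 1: PC=0 exec 'MOV A, 4'. After: A=4 B=0 C=0 D=0 ZF=0 PC=1
Step 2: PC=1 exec 'MOV B, 1'. After: A=4 B=1 C=0 D=0 ZF=0 PC=2
Step 3: PC=2 exec 'ADD D, 4'. After: A=4 B=1 C=0 D=4 ZF=0 PC=3
Step 4: PC=3 exec 'MUL D, 1'. After: A=4 B=1 C=0 D=4 ZF=0 PC=4
Step 5: PC=4 exec 'SUB A, 1'. After: A=3 B=1 C=0 D=4 ZF=0 PC=5
Step 6: PC=5 exec 'JNZ 2'. After: A=3 B=1 C=0 D=4 ZF=0 PC=2
Step 7: PC=2 exec 'ADD D, 4'. After: A=3 B=1 C=0 D=8 ZF=0 PC=3
Step 8: PC=3 exec 'MUL D, 1'. After: A=3 B=1 C=0 D=8 ZF=0 PC=4
Step 9: PC=4 exec 'SUB A, 1'. After: A=2 B=1 C=0 D=8 ZF=0 PC=5
Step 10: PC=5 exec 'JNZ 2'. After: A=2 B=1 C=0 D=8 ZF=0 PC=2
Step 11: PC=2 exec 'ADD D, 4'. After: A=2 B=1 C=0 D=12 ZF=0 PC=3
Step 12: PC=3 exec 'MUL D, 1'. After: A=2 B=1 C=0 D=12 ZF=0 PC=4
Step 13: PC=4 exec 'SUB A, 1'. After: A=1 B=1 C=0 D=12 ZF=0 PC=5
Step 14: PC=5 exec 'JNZ 2'. After: A=1 B=1 C=0 D=12 ZF=0 PC=2
Step 15: PC=2 exec 'ADD D, 4'. After: A=1 B=1 C=0 D=16 ZF=0 PC=3
Step 16: PC=3 exec 'MUL D, 1'. After: A=1 B=1 C=0 D=16 ZF=0 PC=4
Step 17: PC=4 exec 'SUB A, 1'. After: A=0 B=1 C=0 D=16 ZF=1 PC=5
Step 18: PC=5 exec 'JNZ 2'. After: A=0 B=1 C=0 D=16 ZF=1 PC=6
Step 19: PC=6 exec 'HALT'. After: A=0 B=1 C=0 D=16 ZF=1 PC=6 HALTED
Total instructions executed: 19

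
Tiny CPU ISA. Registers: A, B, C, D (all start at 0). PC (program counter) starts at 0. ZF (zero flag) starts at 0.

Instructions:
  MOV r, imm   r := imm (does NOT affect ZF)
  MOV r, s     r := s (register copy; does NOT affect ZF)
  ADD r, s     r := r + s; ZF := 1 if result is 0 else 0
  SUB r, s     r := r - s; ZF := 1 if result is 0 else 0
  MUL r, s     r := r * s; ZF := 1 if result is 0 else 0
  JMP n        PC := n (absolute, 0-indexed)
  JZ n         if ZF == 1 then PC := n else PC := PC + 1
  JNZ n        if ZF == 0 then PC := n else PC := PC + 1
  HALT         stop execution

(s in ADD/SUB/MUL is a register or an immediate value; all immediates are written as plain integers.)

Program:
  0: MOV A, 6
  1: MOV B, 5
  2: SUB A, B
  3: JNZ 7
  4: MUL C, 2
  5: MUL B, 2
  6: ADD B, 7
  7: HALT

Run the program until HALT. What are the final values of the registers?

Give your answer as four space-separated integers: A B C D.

Step 1: PC=0 exec 'MOV A, 6'. After: A=6 B=0 C=0 D=0 ZF=0 PC=1
Step 2: PC=1 exec 'MOV B, 5'. After: A=6 B=5 C=0 D=0 ZF=0 PC=2
Step 3: PC=2 exec 'SUB A, B'. After: A=1 B=5 C=0 D=0 ZF=0 PC=3
Step 4: PC=3 exec 'JNZ 7'. After: A=1 B=5 C=0 D=0 ZF=0 PC=7
Step 5: PC=7 exec 'HALT'. After: A=1 B=5 C=0 D=0 ZF=0 PC=7 HALTED

Answer: 1 5 0 0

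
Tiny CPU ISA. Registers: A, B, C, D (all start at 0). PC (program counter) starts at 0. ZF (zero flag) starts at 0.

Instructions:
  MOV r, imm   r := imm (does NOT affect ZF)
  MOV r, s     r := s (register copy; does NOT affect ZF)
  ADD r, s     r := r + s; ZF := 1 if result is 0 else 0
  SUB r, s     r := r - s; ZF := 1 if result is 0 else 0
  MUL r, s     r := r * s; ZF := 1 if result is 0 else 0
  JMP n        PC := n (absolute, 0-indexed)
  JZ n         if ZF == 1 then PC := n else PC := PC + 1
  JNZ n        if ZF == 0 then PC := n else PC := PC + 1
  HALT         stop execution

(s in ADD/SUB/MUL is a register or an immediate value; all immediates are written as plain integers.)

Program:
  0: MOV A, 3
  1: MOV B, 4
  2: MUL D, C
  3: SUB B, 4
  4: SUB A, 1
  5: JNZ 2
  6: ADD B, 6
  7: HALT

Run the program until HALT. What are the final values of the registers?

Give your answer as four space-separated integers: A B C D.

Step 1: PC=0 exec 'MOV A, 3'. After: A=3 B=0 C=0 D=0 ZF=0 PC=1
Step 2: PC=1 exec 'MOV B, 4'. After: A=3 B=4 C=0 D=0 ZF=0 PC=2
Step 3: PC=2 exec 'MUL D, C'. After: A=3 B=4 C=0 D=0 ZF=1 PC=3
Step 4: PC=3 exec 'SUB B, 4'. After: A=3 B=0 C=0 D=0 ZF=1 PC=4
Step 5: PC=4 exec 'SUB A, 1'. After: A=2 B=0 C=0 D=0 ZF=0 PC=5
Step 6: PC=5 exec 'JNZ 2'. After: A=2 B=0 C=0 D=0 ZF=0 PC=2
Step 7: PC=2 exec 'MUL D, C'. After: A=2 B=0 C=0 D=0 ZF=1 PC=3
Step 8: PC=3 exec 'SUB B, 4'. After: A=2 B=-4 C=0 D=0 ZF=0 PC=4
Step 9: PC=4 exec 'SUB A, 1'. After: A=1 B=-4 C=0 D=0 ZF=0 PC=5
Step 10: PC=5 exec 'JNZ 2'. After: A=1 B=-4 C=0 D=0 ZF=0 PC=2
Step 11: PC=2 exec 'MUL D, C'. After: A=1 B=-4 C=0 D=0 ZF=1 PC=3
Step 12: PC=3 exec 'SUB B, 4'. After: A=1 B=-8 C=0 D=0 ZF=0 PC=4
Step 13: PC=4 exec 'SUB A, 1'. After: A=0 B=-8 C=0 D=0 ZF=1 PC=5
Step 14: PC=5 exec 'JNZ 2'. After: A=0 B=-8 C=0 D=0 ZF=1 PC=6
Step 15: PC=6 exec 'ADD B, 6'. After: A=0 B=-2 C=0 D=0 ZF=0 PC=7
Step 16: PC=7 exec 'HALT'. After: A=0 B=-2 C=0 D=0 ZF=0 PC=7 HALTED

Answer: 0 -2 0 0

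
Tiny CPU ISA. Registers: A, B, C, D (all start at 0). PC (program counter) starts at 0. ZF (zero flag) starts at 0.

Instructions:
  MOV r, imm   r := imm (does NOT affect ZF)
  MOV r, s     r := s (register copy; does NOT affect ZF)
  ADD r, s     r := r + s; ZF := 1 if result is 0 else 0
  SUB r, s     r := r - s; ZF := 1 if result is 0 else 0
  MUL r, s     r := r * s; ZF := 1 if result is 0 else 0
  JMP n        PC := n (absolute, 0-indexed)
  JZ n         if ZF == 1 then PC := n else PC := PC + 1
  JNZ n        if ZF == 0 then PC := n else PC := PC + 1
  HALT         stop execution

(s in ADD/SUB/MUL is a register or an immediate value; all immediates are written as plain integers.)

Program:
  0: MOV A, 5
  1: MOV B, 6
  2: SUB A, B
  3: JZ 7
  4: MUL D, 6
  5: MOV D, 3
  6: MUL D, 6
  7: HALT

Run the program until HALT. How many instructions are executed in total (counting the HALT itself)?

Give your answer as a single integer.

Step 1: PC=0 exec 'MOV A, 5'. After: A=5 B=0 C=0 D=0 ZF=0 PC=1
Step 2: PC=1 exec 'MOV B, 6'. After: A=5 B=6 C=0 D=0 ZF=0 PC=2
Step 3: PC=2 exec 'SUB A, B'. After: A=-1 B=6 C=0 D=0 ZF=0 PC=3
Step 4: PC=3 exec 'JZ 7'. After: A=-1 B=6 C=0 D=0 ZF=0 PC=4
Step 5: PC=4 exec 'MUL D, 6'. After: A=-1 B=6 C=0 D=0 ZF=1 PC=5
Step 6: PC=5 exec 'MOV D, 3'. After: A=-1 B=6 C=0 D=3 ZF=1 PC=6
Step 7: PC=6 exec 'MUL D, 6'. After: A=-1 B=6 C=0 D=18 ZF=0 PC=7
Step 8: PC=7 exec 'HALT'. After: A=-1 B=6 C=0 D=18 ZF=0 PC=7 HALTED
Total instructions executed: 8

Answer: 8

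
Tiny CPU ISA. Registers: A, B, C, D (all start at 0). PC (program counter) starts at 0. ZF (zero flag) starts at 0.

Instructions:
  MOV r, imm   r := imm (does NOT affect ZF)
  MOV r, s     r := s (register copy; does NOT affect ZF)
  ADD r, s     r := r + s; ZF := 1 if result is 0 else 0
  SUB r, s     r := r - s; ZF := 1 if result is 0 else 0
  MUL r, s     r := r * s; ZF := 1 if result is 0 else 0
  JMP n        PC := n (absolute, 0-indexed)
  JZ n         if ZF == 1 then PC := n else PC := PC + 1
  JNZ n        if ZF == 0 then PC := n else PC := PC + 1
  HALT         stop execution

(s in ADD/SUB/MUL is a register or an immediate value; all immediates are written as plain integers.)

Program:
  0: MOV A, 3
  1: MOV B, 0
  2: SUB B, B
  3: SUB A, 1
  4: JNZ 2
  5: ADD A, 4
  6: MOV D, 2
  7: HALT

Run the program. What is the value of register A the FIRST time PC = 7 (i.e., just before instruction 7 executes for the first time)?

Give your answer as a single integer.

Step 1: PC=0 exec 'MOV A, 3'. After: A=3 B=0 C=0 D=0 ZF=0 PC=1
Step 2: PC=1 exec 'MOV B, 0'. After: A=3 B=0 C=0 D=0 ZF=0 PC=2
Step 3: PC=2 exec 'SUB B, B'. After: A=3 B=0 C=0 D=0 ZF=1 PC=3
Step 4: PC=3 exec 'SUB A, 1'. After: A=2 B=0 C=0 D=0 ZF=0 PC=4
Step 5: PC=4 exec 'JNZ 2'. After: A=2 B=0 C=0 D=0 ZF=0 PC=2
Step 6: PC=2 exec 'SUB B, B'. After: A=2 B=0 C=0 D=0 ZF=1 PC=3
Step 7: PC=3 exec 'SUB A, 1'. After: A=1 B=0 C=0 D=0 ZF=0 PC=4
Step 8: PC=4 exec 'JNZ 2'. After: A=1 B=0 C=0 D=0 ZF=0 PC=2
Step 9: PC=2 exec 'SUB B, B'. After: A=1 B=0 C=0 D=0 ZF=1 PC=3
Step 10: PC=3 exec 'SUB A, 1'. After: A=0 B=0 C=0 D=0 ZF=1 PC=4
Step 11: PC=4 exec 'JNZ 2'. After: A=0 B=0 C=0 D=0 ZF=1 PC=5
Step 12: PC=5 exec 'ADD A, 4'. After: A=4 B=0 C=0 D=0 ZF=0 PC=6
Step 13: PC=6 exec 'MOV D, 2'. After: A=4 B=0 C=0 D=2 ZF=0 PC=7
First time PC=7: A=4

4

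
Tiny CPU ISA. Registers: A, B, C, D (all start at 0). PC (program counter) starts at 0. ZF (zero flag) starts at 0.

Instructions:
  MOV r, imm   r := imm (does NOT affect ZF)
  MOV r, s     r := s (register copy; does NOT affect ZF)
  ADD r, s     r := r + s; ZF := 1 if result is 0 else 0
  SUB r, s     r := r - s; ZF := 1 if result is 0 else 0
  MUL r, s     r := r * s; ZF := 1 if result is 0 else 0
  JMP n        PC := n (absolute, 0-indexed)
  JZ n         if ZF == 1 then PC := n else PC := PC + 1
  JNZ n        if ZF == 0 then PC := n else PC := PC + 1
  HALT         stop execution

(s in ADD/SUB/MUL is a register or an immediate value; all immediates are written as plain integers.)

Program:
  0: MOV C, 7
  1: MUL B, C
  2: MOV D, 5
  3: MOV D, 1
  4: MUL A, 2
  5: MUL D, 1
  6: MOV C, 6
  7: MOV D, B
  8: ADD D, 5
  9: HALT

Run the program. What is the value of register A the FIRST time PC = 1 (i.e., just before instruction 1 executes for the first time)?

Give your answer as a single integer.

Step 1: PC=0 exec 'MOV C, 7'. After: A=0 B=0 C=7 D=0 ZF=0 PC=1
First time PC=1: A=0

0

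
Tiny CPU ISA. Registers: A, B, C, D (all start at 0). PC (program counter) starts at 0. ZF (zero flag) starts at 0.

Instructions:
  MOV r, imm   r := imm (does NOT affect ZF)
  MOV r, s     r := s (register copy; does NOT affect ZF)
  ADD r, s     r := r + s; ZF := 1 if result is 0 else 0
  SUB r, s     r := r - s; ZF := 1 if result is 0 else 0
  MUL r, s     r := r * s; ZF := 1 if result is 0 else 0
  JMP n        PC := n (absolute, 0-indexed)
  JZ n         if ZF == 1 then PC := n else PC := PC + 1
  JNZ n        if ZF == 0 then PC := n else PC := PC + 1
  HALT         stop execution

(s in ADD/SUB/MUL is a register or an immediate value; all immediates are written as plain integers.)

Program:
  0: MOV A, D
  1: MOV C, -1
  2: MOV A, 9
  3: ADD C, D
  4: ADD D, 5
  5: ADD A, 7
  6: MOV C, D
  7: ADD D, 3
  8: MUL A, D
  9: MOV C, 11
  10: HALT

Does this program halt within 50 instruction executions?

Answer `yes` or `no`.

Answer: yes

Derivation:
Step 1: PC=0 exec 'MOV A, D'. After: A=0 B=0 C=0 D=0 ZF=0 PC=1
Step 2: PC=1 exec 'MOV C, -1'. After: A=0 B=0 C=-1 D=0 ZF=0 PC=2
Step 3: PC=2 exec 'MOV A, 9'. After: A=9 B=0 C=-1 D=0 ZF=0 PC=3
Step 4: PC=3 exec 'ADD C, D'. After: A=9 B=0 C=-1 D=0 ZF=0 PC=4
Step 5: PC=4 exec 'ADD D, 5'. After: A=9 B=0 C=-1 D=5 ZF=0 PC=5
Step 6: PC=5 exec 'ADD A, 7'. After: A=16 B=0 C=-1 D=5 ZF=0 PC=6
Step 7: PC=6 exec 'MOV C, D'. After: A=16 B=0 C=5 D=5 ZF=0 PC=7
Step 8: PC=7 exec 'ADD D, 3'. After: A=16 B=0 C=5 D=8 ZF=0 PC=8
Step 9: PC=8 exec 'MUL A, D'. After: A=128 B=0 C=5 D=8 ZF=0 PC=9
Step 10: PC=9 exec 'MOV C, 11'. After: A=128 B=0 C=11 D=8 ZF=0 PC=10
Step 11: PC=10 exec 'HALT'. After: A=128 B=0 C=11 D=8 ZF=0 PC=10 HALTED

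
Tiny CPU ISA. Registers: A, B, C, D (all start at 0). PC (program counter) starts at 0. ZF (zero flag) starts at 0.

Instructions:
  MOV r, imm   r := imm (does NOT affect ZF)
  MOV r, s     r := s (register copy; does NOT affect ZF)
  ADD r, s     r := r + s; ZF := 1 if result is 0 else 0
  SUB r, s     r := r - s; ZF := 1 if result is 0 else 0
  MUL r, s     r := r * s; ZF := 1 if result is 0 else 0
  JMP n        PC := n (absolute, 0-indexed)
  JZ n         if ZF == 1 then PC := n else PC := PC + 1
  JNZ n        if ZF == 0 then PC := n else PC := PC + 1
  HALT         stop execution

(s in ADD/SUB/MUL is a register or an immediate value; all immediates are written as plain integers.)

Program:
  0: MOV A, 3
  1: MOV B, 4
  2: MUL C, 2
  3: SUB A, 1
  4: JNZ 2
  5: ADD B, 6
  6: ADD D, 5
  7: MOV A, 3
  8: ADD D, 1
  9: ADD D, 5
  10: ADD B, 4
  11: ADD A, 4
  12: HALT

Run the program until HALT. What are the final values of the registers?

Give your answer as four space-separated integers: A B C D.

Answer: 7 14 0 11

Derivation:
Step 1: PC=0 exec 'MOV A, 3'. After: A=3 B=0 C=0 D=0 ZF=0 PC=1
Step 2: PC=1 exec 'MOV B, 4'. After: A=3 B=4 C=0 D=0 ZF=0 PC=2
Step 3: PC=2 exec 'MUL C, 2'. After: A=3 B=4 C=0 D=0 ZF=1 PC=3
Step 4: PC=3 exec 'SUB A, 1'. After: A=2 B=4 C=0 D=0 ZF=0 PC=4
Step 5: PC=4 exec 'JNZ 2'. After: A=2 B=4 C=0 D=0 ZF=0 PC=2
Step 6: PC=2 exec 'MUL C, 2'. After: A=2 B=4 C=0 D=0 ZF=1 PC=3
Step 7: PC=3 exec 'SUB A, 1'. After: A=1 B=4 C=0 D=0 ZF=0 PC=4
Step 8: PC=4 exec 'JNZ 2'. After: A=1 B=4 C=0 D=0 ZF=0 PC=2
Step 9: PC=2 exec 'MUL C, 2'. After: A=1 B=4 C=0 D=0 ZF=1 PC=3
Step 10: PC=3 exec 'SUB A, 1'. After: A=0 B=4 C=0 D=0 ZF=1 PC=4
Step 11: PC=4 exec 'JNZ 2'. After: A=0 B=4 C=0 D=0 ZF=1 PC=5
Step 12: PC=5 exec 'ADD B, 6'. After: A=0 B=10 C=0 D=0 ZF=0 PC=6
Step 13: PC=6 exec 'ADD D, 5'. After: A=0 B=10 C=0 D=5 ZF=0 PC=7
Step 14: PC=7 exec 'MOV A, 3'. After: A=3 B=10 C=0 D=5 ZF=0 PC=8
Step 15: PC=8 exec 'ADD D, 1'. After: A=3 B=10 C=0 D=6 ZF=0 PC=9
Step 16: PC=9 exec 'ADD D, 5'. After: A=3 B=10 C=0 D=11 ZF=0 PC=10
Step 17: PC=10 exec 'ADD B, 4'. After: A=3 B=14 C=0 D=11 ZF=0 PC=11
Step 18: PC=11 exec 'ADD A, 4'. After: A=7 B=14 C=0 D=11 ZF=0 PC=12
Step 19: PC=12 exec 'HALT'. After: A=7 B=14 C=0 D=11 ZF=0 PC=12 HALTED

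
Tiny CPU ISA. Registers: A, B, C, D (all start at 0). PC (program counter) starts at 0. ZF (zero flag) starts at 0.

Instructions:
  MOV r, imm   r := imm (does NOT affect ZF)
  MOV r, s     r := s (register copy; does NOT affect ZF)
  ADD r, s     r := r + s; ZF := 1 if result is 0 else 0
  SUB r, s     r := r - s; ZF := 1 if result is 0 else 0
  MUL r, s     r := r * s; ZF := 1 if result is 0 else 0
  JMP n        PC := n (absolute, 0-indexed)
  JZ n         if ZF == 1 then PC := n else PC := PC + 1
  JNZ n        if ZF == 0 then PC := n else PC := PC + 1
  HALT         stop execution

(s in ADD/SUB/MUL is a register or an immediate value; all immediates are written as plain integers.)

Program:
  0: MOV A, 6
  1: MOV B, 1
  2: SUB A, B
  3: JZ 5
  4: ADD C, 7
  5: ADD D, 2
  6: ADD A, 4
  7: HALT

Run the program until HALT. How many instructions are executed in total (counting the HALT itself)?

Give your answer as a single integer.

Answer: 8

Derivation:
Step 1: PC=0 exec 'MOV A, 6'. After: A=6 B=0 C=0 D=0 ZF=0 PC=1
Step 2: PC=1 exec 'MOV B, 1'. After: A=6 B=1 C=0 D=0 ZF=0 PC=2
Step 3: PC=2 exec 'SUB A, B'. After: A=5 B=1 C=0 D=0 ZF=0 PC=3
Step 4: PC=3 exec 'JZ 5'. After: A=5 B=1 C=0 D=0 ZF=0 PC=4
Step 5: PC=4 exec 'ADD C, 7'. After: A=5 B=1 C=7 D=0 ZF=0 PC=5
Step 6: PC=5 exec 'ADD D, 2'. After: A=5 B=1 C=7 D=2 ZF=0 PC=6
Step 7: PC=6 exec 'ADD A, 4'. After: A=9 B=1 C=7 D=2 ZF=0 PC=7
Step 8: PC=7 exec 'HALT'. After: A=9 B=1 C=7 D=2 ZF=0 PC=7 HALTED
Total instructions executed: 8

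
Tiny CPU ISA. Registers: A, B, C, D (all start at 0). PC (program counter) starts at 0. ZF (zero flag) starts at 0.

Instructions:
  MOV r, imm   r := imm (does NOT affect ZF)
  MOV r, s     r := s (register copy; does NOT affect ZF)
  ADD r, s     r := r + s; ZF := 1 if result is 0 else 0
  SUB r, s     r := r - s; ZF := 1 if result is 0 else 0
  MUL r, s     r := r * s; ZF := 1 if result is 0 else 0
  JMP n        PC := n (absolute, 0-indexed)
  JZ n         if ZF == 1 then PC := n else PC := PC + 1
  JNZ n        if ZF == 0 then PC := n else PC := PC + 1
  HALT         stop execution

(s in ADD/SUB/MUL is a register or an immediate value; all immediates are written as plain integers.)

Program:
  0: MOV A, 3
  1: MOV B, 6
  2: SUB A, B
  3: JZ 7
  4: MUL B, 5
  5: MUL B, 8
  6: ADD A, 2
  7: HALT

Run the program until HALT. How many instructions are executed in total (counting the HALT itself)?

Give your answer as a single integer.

Answer: 8

Derivation:
Step 1: PC=0 exec 'MOV A, 3'. After: A=3 B=0 C=0 D=0 ZF=0 PC=1
Step 2: PC=1 exec 'MOV B, 6'. After: A=3 B=6 C=0 D=0 ZF=0 PC=2
Step 3: PC=2 exec 'SUB A, B'. After: A=-3 B=6 C=0 D=0 ZF=0 PC=3
Step 4: PC=3 exec 'JZ 7'. After: A=-3 B=6 C=0 D=0 ZF=0 PC=4
Step 5: PC=4 exec 'MUL B, 5'. After: A=-3 B=30 C=0 D=0 ZF=0 PC=5
Step 6: PC=5 exec 'MUL B, 8'. After: A=-3 B=240 C=0 D=0 ZF=0 PC=6
Step 7: PC=6 exec 'ADD A, 2'. After: A=-1 B=240 C=0 D=0 ZF=0 PC=7
Step 8: PC=7 exec 'HALT'. After: A=-1 B=240 C=0 D=0 ZF=0 PC=7 HALTED
Total instructions executed: 8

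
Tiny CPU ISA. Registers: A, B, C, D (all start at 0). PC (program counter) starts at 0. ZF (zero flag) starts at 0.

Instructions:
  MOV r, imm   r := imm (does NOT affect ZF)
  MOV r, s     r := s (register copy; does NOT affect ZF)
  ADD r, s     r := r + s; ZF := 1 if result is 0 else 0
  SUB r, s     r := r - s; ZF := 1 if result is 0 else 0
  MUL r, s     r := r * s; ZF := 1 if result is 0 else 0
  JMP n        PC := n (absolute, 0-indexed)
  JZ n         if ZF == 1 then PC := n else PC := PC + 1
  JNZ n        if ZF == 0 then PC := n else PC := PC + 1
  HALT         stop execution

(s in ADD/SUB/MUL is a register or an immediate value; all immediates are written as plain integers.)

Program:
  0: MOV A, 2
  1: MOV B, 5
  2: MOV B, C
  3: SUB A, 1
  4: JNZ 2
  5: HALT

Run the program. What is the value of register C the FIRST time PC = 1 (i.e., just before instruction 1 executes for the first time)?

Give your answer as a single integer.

Step 1: PC=0 exec 'MOV A, 2'. After: A=2 B=0 C=0 D=0 ZF=0 PC=1
First time PC=1: C=0

0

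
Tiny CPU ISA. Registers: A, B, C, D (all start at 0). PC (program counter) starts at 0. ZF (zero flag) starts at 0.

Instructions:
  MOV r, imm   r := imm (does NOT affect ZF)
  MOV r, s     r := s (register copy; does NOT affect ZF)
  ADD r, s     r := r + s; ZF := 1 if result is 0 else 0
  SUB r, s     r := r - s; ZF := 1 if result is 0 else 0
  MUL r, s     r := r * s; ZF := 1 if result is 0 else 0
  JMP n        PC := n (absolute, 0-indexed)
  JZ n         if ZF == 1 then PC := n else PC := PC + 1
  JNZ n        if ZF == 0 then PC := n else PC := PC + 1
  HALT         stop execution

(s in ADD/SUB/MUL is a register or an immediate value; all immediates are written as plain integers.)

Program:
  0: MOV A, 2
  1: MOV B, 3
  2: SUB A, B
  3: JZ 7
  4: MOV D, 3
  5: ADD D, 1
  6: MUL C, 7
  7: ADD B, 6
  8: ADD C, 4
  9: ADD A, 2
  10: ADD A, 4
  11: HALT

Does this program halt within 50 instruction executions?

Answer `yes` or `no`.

Step 1: PC=0 exec 'MOV A, 2'. After: A=2 B=0 C=0 D=0 ZF=0 PC=1
Step 2: PC=1 exec 'MOV B, 3'. After: A=2 B=3 C=0 D=0 ZF=0 PC=2
Step 3: PC=2 exec 'SUB A, B'. After: A=-1 B=3 C=0 D=0 ZF=0 PC=3
Step 4: PC=3 exec 'JZ 7'. After: A=-1 B=3 C=0 D=0 ZF=0 PC=4
Step 5: PC=4 exec 'MOV D, 3'. After: A=-1 B=3 C=0 D=3 ZF=0 PC=5
Step 6: PC=5 exec 'ADD D, 1'. After: A=-1 B=3 C=0 D=4 ZF=0 PC=6
Step 7: PC=6 exec 'MUL C, 7'. After: A=-1 B=3 C=0 D=4 ZF=1 PC=7
Step 8: PC=7 exec 'ADD B, 6'. After: A=-1 B=9 C=0 D=4 ZF=0 PC=8
Step 9: PC=8 exec 'ADD C, 4'. After: A=-1 B=9 C=4 D=4 ZF=0 PC=9
Step 10: PC=9 exec 'ADD A, 2'. After: A=1 B=9 C=4 D=4 ZF=0 PC=10
Step 11: PC=10 exec 'ADD A, 4'. After: A=5 B=9 C=4 D=4 ZF=0 PC=11
Step 12: PC=11 exec 'HALT'. After: A=5 B=9 C=4 D=4 ZF=0 PC=11 HALTED

Answer: yes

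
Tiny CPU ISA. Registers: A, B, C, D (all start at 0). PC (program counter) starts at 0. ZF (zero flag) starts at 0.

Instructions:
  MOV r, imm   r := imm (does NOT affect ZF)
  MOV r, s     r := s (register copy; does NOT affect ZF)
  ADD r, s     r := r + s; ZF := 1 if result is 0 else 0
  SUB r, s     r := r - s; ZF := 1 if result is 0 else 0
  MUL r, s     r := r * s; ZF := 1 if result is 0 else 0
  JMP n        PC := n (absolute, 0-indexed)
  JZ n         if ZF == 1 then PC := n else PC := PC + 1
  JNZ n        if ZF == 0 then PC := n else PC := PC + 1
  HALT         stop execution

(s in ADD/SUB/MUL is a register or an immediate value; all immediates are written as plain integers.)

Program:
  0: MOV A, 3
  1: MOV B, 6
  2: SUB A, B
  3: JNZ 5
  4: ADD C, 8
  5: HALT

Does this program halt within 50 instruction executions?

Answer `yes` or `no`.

Answer: yes

Derivation:
Step 1: PC=0 exec 'MOV A, 3'. After: A=3 B=0 C=0 D=0 ZF=0 PC=1
Step 2: PC=1 exec 'MOV B, 6'. After: A=3 B=6 C=0 D=0 ZF=0 PC=2
Step 3: PC=2 exec 'SUB A, B'. After: A=-3 B=6 C=0 D=0 ZF=0 PC=3
Step 4: PC=3 exec 'JNZ 5'. After: A=-3 B=6 C=0 D=0 ZF=0 PC=5
Step 5: PC=5 exec 'HALT'. After: A=-3 B=6 C=0 D=0 ZF=0 PC=5 HALTED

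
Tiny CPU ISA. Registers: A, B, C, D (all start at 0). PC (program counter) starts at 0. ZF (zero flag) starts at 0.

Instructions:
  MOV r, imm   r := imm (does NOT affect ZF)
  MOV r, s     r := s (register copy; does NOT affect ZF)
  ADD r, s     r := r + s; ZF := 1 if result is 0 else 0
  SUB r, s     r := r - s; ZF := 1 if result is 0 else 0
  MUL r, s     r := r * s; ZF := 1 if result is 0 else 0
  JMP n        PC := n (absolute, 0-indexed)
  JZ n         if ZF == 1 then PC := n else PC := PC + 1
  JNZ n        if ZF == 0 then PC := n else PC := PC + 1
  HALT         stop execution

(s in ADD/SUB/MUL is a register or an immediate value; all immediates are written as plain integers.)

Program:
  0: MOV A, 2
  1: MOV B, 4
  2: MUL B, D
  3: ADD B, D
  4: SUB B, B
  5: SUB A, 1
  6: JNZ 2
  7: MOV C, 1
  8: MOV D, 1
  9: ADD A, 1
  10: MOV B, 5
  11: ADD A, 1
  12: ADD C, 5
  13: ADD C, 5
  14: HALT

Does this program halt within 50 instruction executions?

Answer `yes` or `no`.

Step 1: PC=0 exec 'MOV A, 2'. After: A=2 B=0 C=0 D=0 ZF=0 PC=1
Step 2: PC=1 exec 'MOV B, 4'. After: A=2 B=4 C=0 D=0 ZF=0 PC=2
Step 3: PC=2 exec 'MUL B, D'. After: A=2 B=0 C=0 D=0 ZF=1 PC=3
Step 4: PC=3 exec 'ADD B, D'. After: A=2 B=0 C=0 D=0 ZF=1 PC=4
Step 5: PC=4 exec 'SUB B, B'. After: A=2 B=0 C=0 D=0 ZF=1 PC=5
Step 6: PC=5 exec 'SUB A, 1'. After: A=1 B=0 C=0 D=0 ZF=0 PC=6
Step 7: PC=6 exec 'JNZ 2'. After: A=1 B=0 C=0 D=0 ZF=0 PC=2
Step 8: PC=2 exec 'MUL B, D'. After: A=1 B=0 C=0 D=0 ZF=1 PC=3
Step 9: PC=3 exec 'ADD B, D'. After: A=1 B=0 C=0 D=0 ZF=1 PC=4
Step 10: PC=4 exec 'SUB B, B'. After: A=1 B=0 C=0 D=0 ZF=1 PC=5
Step 11: PC=5 exec 'SUB A, 1'. After: A=0 B=0 C=0 D=0 ZF=1 PC=6
Step 12: PC=6 exec 'JNZ 2'. After: A=0 B=0 C=0 D=0 ZF=1 PC=7
Step 13: PC=7 exec 'MOV C, 1'. After: A=0 B=0 C=1 D=0 ZF=1 PC=8
Step 14: PC=8 exec 'MOV D, 1'. After: A=0 B=0 C=1 D=1 ZF=1 PC=9
Step 15: PC=9 exec 'ADD A, 1'. After: A=1 B=0 C=1 D=1 ZF=0 PC=10
Step 16: PC=10 exec 'MOV B, 5'. After: A=1 B=5 C=1 D=1 ZF=0 PC=11
Step 17: PC=11 exec 'ADD A, 1'. After: A=2 B=5 C=1 D=1 ZF=0 PC=12
Step 18: PC=12 exec 'ADD C, 5'. After: A=2 B=5 C=6 D=1 ZF=0 PC=13
Step 19: PC=13 exec 'ADD C, 5'. After: A=2 B=5 C=11 D=1 ZF=0 PC=14
Step 20: PC=14 exec 'HALT'. After: A=2 B=5 C=11 D=1 ZF=0 PC=14 HALTED

Answer: yes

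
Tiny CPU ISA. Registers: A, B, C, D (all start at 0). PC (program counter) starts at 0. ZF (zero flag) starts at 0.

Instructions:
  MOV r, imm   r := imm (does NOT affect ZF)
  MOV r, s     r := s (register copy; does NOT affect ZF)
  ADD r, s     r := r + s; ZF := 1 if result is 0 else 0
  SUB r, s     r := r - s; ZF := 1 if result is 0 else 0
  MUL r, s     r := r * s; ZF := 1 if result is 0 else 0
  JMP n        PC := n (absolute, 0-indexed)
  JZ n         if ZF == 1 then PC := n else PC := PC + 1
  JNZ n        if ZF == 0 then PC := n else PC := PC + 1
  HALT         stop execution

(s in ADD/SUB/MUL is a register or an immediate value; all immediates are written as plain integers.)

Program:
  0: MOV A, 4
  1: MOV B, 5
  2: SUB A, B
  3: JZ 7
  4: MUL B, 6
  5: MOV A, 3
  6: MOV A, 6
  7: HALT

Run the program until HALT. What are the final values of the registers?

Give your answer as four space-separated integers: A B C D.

Answer: 6 30 0 0

Derivation:
Step 1: PC=0 exec 'MOV A, 4'. After: A=4 B=0 C=0 D=0 ZF=0 PC=1
Step 2: PC=1 exec 'MOV B, 5'. After: A=4 B=5 C=0 D=0 ZF=0 PC=2
Step 3: PC=2 exec 'SUB A, B'. After: A=-1 B=5 C=0 D=0 ZF=0 PC=3
Step 4: PC=3 exec 'JZ 7'. After: A=-1 B=5 C=0 D=0 ZF=0 PC=4
Step 5: PC=4 exec 'MUL B, 6'. After: A=-1 B=30 C=0 D=0 ZF=0 PC=5
Step 6: PC=5 exec 'MOV A, 3'. After: A=3 B=30 C=0 D=0 ZF=0 PC=6
Step 7: PC=6 exec 'MOV A, 6'. After: A=6 B=30 C=0 D=0 ZF=0 PC=7
Step 8: PC=7 exec 'HALT'. After: A=6 B=30 C=0 D=0 ZF=0 PC=7 HALTED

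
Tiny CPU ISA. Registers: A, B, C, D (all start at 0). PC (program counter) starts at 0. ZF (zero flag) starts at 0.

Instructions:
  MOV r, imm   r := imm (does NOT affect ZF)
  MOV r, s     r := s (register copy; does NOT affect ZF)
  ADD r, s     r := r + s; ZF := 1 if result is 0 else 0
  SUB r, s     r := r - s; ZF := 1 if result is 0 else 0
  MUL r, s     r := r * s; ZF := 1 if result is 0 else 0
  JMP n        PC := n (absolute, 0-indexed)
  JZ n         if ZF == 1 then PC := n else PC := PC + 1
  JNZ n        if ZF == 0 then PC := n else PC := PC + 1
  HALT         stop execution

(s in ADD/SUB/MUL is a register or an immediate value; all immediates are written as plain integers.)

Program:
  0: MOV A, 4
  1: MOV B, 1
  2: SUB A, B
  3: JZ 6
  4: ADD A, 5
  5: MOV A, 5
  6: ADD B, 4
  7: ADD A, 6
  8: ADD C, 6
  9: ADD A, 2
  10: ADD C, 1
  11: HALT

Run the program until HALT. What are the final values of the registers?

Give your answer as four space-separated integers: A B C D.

Answer: 13 5 7 0

Derivation:
Step 1: PC=0 exec 'MOV A, 4'. After: A=4 B=0 C=0 D=0 ZF=0 PC=1
Step 2: PC=1 exec 'MOV B, 1'. After: A=4 B=1 C=0 D=0 ZF=0 PC=2
Step 3: PC=2 exec 'SUB A, B'. After: A=3 B=1 C=0 D=0 ZF=0 PC=3
Step 4: PC=3 exec 'JZ 6'. After: A=3 B=1 C=0 D=0 ZF=0 PC=4
Step 5: PC=4 exec 'ADD A, 5'. After: A=8 B=1 C=0 D=0 ZF=0 PC=5
Step 6: PC=5 exec 'MOV A, 5'. After: A=5 B=1 C=0 D=0 ZF=0 PC=6
Step 7: PC=6 exec 'ADD B, 4'. After: A=5 B=5 C=0 D=0 ZF=0 PC=7
Step 8: PC=7 exec 'ADD A, 6'. After: A=11 B=5 C=0 D=0 ZF=0 PC=8
Step 9: PC=8 exec 'ADD C, 6'. After: A=11 B=5 C=6 D=0 ZF=0 PC=9
Step 10: PC=9 exec 'ADD A, 2'. After: A=13 B=5 C=6 D=0 ZF=0 PC=10
Step 11: PC=10 exec 'ADD C, 1'. After: A=13 B=5 C=7 D=0 ZF=0 PC=11
Step 12: PC=11 exec 'HALT'. After: A=13 B=5 C=7 D=0 ZF=0 PC=11 HALTED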